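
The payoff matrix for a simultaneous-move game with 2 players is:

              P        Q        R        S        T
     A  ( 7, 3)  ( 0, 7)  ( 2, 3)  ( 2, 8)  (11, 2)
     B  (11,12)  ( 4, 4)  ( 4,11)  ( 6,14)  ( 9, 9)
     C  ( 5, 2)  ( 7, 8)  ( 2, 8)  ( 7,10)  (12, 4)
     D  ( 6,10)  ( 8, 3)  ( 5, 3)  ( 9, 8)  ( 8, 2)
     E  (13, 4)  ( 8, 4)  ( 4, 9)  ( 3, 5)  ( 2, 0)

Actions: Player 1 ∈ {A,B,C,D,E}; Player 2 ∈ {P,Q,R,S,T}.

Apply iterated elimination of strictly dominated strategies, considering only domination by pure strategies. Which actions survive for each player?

P2 drop Q (S beats it: A:8>7 B:14>4 C:10>8 D:8>3 E:5>4)
P2 drop T (R beats it: A:3>2 B:11>9 C:8>4 D:3>2 E:9>0)
P1 drop A (B beats it: P:11>7 R:4>2 S:6>2)
P1 drop C (D beats it: P:6>5 R:5>2 S:9>7)
P1→{B,D,E} P2→{P,R,S}

Survivors P1:{B,D,E} P2:{P,R,S}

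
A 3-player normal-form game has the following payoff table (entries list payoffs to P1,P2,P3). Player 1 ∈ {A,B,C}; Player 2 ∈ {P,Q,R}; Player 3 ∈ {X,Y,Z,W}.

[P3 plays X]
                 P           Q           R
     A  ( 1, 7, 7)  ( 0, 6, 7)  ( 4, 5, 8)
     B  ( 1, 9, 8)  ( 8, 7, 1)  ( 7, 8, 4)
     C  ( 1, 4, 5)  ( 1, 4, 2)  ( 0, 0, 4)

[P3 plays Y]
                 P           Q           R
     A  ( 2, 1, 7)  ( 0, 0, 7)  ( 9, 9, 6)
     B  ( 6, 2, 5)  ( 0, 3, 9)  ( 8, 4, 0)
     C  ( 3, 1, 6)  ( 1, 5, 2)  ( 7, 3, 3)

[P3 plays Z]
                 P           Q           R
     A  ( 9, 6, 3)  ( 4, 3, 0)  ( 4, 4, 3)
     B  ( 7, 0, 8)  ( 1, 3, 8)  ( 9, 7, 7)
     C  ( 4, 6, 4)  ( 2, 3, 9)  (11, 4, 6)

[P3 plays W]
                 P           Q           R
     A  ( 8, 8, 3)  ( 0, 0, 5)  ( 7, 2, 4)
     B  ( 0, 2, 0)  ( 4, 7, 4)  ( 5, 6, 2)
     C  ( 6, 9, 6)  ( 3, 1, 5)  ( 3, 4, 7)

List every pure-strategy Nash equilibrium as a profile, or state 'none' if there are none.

(A,P,X): NE
(A,P,Y): not NE [P1→B gives 6>2; P2→R gives 9>1]
(A,P,Z): not NE [P3→Y gives 7>3]
(A,P,W): not NE [P3→Y gives 7>3]
(A,Q,X): not NE [P1→B gives 8>0; P2→P gives 7>6]
(A,Q,Y): not NE [P1→C gives 1>0; P2→R gives 9>0]
(A,Q,Z): not NE [P2→P gives 6>3; P3→Y gives 7>0]
(A,Q,W): not NE [P1→B gives 4>0; P2→P gives 8>0; P3→Y gives 7>5]
(A,R,X): not NE [P1→B gives 7>4; P2→P gives 7>5]
(A,R,Y): not NE [P3→X gives 8>6]
(A,R,Z): not NE [P1→C gives 11>4; P2→P gives 6>4; P3→X gives 8>3]
(A,R,W): not NE [P2→P gives 8>2; P3→X gives 8>4]
(B,P,X): NE
(B,P,Y): not NE [P2→R gives 4>2; P3→Z gives 8>5]
(B,P,Z): not NE [P1→A gives 9>7; P2→R gives 7>0]
(B,P,W): not NE [P1→A gives 8>0; P2→Q gives 7>2; P3→Z gives 8>0]
(B,Q,X): not NE [P2→P gives 9>7; P3→Y gives 9>1]
(B,Q,Y): not NE [P1→C gives 1>0; P2→R gives 4>3]
(B,Q,Z): not NE [P1→A gives 4>1; P2→R gives 7>3; P3→Y gives 9>8]
(B,Q,W): not NE [P3→Y gives 9>4]
(B,R,X): not NE [P2→P gives 9>8; P3→Z gives 7>4]
(B,R,Y): not NE [P1→A gives 9>8; P3→Z gives 7>0]
(B,R,Z): not NE [P1→C gives 11>9]
(B,R,W): not NE [P1→A gives 7>5; P2→Q gives 7>6; P3→Z gives 7>2]
(C,P,X): not NE [P3→W gives 6>5]
(C,P,Y): not NE [P1→B gives 6>3; P2→Q gives 5>1]
(C,P,Z): not NE [P1→A gives 9>4; P3→W gives 6>4]
(C,P,W): not NE [P1→A gives 8>6]
(C,Q,X): not NE [P1→B gives 8>1; P3→Z gives 9>2]
(C,Q,Y): not NE [P3→Z gives 9>2]
(C,Q,Z): not NE [P1→A gives 4>2; P2→P gives 6>3]
(C,Q,W): not NE [P1→B gives 4>3; P2→P gives 9>1; P3→Z gives 9>5]
(C,R,X): not NE [P1→B gives 7>0; P2→Q gives 4>0; P3→W gives 7>4]
(C,R,Y): not NE [P1→A gives 9>7; P2→Q gives 5>3; P3→W gives 7>3]
(C,R,Z): not NE [P2→P gives 6>4; P3→W gives 7>6]
(C,R,W): not NE [P1→A gives 7>3; P2→P gives 9>4]

NE set: (A,P,X), (B,P,X)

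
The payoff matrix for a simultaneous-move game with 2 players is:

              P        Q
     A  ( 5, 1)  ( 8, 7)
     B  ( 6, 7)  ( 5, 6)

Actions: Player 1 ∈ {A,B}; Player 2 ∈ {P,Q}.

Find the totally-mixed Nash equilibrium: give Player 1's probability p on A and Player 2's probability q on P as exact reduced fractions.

P1 indiff ⇒ q·5+(1-q)·8 = q·6+(1-q)·5 ⇒ q(-1) = (1-q)(-3) ⇒ q = 3/4
P2 indiff ⇒ p·1+(1-p)·7 = p·7+(1-p)·6 ⇒ p(-6) = (1-p)(-1) ⇒ p = 1/7

p=1/7, q=3/4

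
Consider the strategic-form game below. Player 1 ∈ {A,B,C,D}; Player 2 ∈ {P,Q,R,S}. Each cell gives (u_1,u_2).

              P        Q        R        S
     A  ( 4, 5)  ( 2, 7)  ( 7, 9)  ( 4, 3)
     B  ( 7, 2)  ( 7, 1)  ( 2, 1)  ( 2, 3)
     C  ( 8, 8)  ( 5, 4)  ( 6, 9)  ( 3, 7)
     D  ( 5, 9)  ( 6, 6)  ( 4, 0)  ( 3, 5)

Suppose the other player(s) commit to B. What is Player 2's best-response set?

P2 best: {S}

u_2(P vs B) = 2
u_2(Q vs B) = 1
u_2(R vs B) = 1
u_2(S vs B) = 3
max payoff 3 at {S}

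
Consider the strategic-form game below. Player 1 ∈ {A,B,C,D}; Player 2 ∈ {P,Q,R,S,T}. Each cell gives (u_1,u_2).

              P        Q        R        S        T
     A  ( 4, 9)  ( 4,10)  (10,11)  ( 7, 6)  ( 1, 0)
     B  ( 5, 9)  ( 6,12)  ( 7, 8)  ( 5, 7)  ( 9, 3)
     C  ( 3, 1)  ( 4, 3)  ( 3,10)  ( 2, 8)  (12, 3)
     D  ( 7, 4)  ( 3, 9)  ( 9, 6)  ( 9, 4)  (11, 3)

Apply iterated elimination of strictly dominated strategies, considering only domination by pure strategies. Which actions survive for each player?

Remaining: P1:{A,B} P2:{Q,R}

P2 drop P (Q beats it: A:10>9 B:12>9 C:3>1 D:9>4)
P2 drop S (R beats it: A:11>6 B:8>7 C:10>8 D:6>4)
P2 drop T (R beats it: A:11>0 B:8>3 C:10>3 D:6>3)
P1 drop C (B beats it: Q:6>4 R:7>3)
P1 drop D (A beats it: Q:4>3 R:10>9)
P1→{A,B} P2→{Q,R}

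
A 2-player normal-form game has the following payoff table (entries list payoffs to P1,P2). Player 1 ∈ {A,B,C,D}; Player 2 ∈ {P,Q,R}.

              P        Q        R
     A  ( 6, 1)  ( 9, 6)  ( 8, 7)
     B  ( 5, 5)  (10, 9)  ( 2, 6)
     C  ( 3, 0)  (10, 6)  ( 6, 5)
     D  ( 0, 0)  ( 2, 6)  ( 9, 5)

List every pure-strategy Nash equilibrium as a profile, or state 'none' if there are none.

(A,P): not NE [P2→R gives 7>1]
(A,Q): not NE [P1→C gives 10>9; P2→R gives 7>6]
(A,R): not NE [P1→D gives 9>8]
(B,P): not NE [P1→A gives 6>5; P2→Q gives 9>5]
(B,Q): NE
(B,R): not NE [P1→D gives 9>2; P2→Q gives 9>6]
(C,P): not NE [P1→A gives 6>3; P2→Q gives 6>0]
(C,Q): NE
(C,R): not NE [P1→D gives 9>6; P2→Q gives 6>5]
(D,P): not NE [P1→A gives 6>0; P2→Q gives 6>0]
(D,Q): not NE [P1→C gives 10>2]
(D,R): not NE [P2→Q gives 6>5]

PSNE = {(B,Q), (C,Q)}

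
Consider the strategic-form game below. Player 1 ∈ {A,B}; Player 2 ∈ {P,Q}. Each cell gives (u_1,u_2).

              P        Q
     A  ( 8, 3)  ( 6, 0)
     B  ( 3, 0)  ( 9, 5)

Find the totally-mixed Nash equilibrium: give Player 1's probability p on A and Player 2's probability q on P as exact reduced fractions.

p=5/8, q=3/8

P1 indiff ⇒ q·8+(1-q)·6 = q·3+(1-q)·9 ⇒ q(5) = (1-q)(3) ⇒ q = 3/8
P2 indiff ⇒ p·3+(1-p)·0 = p·0+(1-p)·5 ⇒ p(3) = (1-p)(5) ⇒ p = 5/8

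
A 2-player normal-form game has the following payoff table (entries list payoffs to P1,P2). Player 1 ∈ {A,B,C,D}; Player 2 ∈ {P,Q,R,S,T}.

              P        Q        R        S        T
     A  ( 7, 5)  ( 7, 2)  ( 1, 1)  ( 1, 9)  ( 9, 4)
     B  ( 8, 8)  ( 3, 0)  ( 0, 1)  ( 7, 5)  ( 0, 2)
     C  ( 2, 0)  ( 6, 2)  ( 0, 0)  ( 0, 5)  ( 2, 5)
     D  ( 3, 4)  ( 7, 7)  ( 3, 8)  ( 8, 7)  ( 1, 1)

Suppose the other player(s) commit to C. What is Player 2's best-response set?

u_2(P vs C) = 0
u_2(Q vs C) = 2
u_2(R vs C) = 0
u_2(S vs C) = 5
u_2(T vs C) = 5
max payoff 5 at {S,T}

BR_2 = {S,T}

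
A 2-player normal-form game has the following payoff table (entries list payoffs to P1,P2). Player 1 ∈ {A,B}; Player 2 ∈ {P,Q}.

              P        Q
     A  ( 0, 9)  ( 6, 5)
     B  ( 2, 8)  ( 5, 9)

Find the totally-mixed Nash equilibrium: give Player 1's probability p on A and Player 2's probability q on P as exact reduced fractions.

(p,q) = (1/5, 1/3)

P1 indiff ⇒ q·0+(1-q)·6 = q·2+(1-q)·5 ⇒ q(-2) = (1-q)(-1) ⇒ q = 1/3
P2 indiff ⇒ p·9+(1-p)·8 = p·5+(1-p)·9 ⇒ p(4) = (1-p)(1) ⇒ p = 1/5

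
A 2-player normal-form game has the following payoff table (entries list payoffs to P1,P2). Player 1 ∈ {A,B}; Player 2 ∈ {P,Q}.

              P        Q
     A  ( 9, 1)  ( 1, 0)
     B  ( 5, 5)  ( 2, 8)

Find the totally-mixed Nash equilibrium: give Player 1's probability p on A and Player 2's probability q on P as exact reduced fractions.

P1 indiff ⇒ q·9+(1-q)·1 = q·5+(1-q)·2 ⇒ q(4) = (1-q)(1) ⇒ q = 1/5
P2 indiff ⇒ p·1+(1-p)·5 = p·0+(1-p)·8 ⇒ p(1) = (1-p)(3) ⇒ p = 3/4

(p,q) = (3/4, 1/5)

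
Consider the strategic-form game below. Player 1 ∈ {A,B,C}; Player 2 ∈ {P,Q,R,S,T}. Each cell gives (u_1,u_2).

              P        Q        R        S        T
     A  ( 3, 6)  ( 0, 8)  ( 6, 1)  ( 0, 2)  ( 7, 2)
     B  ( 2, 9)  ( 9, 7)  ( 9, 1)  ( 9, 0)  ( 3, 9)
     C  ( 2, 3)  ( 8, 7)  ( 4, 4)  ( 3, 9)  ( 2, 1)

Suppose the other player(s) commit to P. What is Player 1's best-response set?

argmax u_1 = {A}

u_1(A vs P) = 3
u_1(B vs P) = 2
u_1(C vs P) = 2
max payoff 3 at {A}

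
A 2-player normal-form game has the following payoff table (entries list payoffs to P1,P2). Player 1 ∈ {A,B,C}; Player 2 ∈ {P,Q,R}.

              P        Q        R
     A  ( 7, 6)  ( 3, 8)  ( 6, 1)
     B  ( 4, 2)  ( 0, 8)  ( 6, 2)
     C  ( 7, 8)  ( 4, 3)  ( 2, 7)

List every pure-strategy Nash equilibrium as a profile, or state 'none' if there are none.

(A,P): not NE [P2→Q gives 8>6]
(A,Q): not NE [P1→C gives 4>3]
(A,R): not NE [P2→Q gives 8>1]
(B,P): not NE [P1→C gives 7>4; P2→Q gives 8>2]
(B,Q): not NE [P1→C gives 4>0]
(B,R): not NE [P2→Q gives 8>2]
(C,P): NE
(C,Q): not NE [P2→P gives 8>3]
(C,R): not NE [P1→B gives 6>2; P2→P gives 8>7]

Nash profiles: (C,P)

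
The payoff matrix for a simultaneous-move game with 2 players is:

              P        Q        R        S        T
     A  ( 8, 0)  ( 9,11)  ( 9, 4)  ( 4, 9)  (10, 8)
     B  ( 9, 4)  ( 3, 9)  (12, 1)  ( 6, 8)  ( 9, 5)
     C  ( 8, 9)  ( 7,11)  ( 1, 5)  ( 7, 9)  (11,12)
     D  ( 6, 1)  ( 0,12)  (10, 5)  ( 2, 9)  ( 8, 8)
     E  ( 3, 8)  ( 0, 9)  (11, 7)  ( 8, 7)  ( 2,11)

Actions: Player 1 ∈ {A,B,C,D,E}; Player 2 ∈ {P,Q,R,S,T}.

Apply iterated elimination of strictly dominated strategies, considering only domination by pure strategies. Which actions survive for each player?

P1 drop D (B beats it: P:9>6 Q:3>0 R:12>10 S:6>2 T:9>8)
P2 drop P (Q beats it: A:11>0 B:9>4 C:11>9 E:9>8)
P2 drop R (Q beats it: A:11>4 B:9>1 C:11>5 E:9>7)
P1 drop B (C beats it: Q:7>3 S:7>6 T:11>9)
P2 drop S (Q beats it: A:11>9 C:11>9 E:9>7)
P1 drop E (A beats it: Q:9>0 T:10>2)
P1→{A,C} P2→{Q,T}

Survivors P1:{A,C} P2:{Q,T}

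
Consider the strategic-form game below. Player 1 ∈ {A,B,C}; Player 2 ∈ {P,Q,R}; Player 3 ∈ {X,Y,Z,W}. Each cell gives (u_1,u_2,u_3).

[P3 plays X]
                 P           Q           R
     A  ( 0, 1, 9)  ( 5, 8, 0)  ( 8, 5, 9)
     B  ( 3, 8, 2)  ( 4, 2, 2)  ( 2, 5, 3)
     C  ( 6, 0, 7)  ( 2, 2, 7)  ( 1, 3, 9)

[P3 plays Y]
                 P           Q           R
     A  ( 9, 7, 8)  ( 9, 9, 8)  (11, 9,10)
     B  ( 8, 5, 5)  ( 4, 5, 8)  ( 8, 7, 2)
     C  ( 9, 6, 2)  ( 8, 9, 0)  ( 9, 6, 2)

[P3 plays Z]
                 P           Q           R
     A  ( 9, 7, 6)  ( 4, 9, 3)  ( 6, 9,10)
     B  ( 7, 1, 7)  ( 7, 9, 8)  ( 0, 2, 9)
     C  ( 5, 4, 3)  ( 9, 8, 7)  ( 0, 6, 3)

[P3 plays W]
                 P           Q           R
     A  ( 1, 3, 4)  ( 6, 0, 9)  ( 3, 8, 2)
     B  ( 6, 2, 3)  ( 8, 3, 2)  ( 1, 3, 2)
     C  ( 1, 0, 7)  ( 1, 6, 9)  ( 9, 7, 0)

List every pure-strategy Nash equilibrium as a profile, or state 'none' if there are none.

(A,P,X): not NE [P1→C gives 6>0; P2→Q gives 8>1]
(A,P,Y): not NE [P2→R gives 9>7; P3→X gives 9>8]
(A,P,Z): not NE [P2→R gives 9>7; P3→X gives 9>6]
(A,P,W): not NE [P1→B gives 6>1; P2→R gives 8>3; P3→X gives 9>4]
(A,Q,X): not NE [P3→W gives 9>0]
(A,Q,Y): not NE [P3→W gives 9>8]
(A,Q,Z): not NE [P1→C gives 9>4; P3→W gives 9>3]
(A,Q,W): not NE [P1→B gives 8>6; P2→R gives 8>0]
(A,R,X): not NE [P2→Q gives 8>5; P3→Z gives 10>9]
(A,R,Y): NE
(A,R,Z): NE
(A,R,W): not NE [P1→C gives 9>3; P3→Z gives 10>2]
(B,P,X): not NE [P1→C gives 6>3; P3→Z gives 7>2]
(B,P,Y): not NE [P1→C gives 9>8; P2→R gives 7>5; P3→Z gives 7>5]
(B,P,Z): not NE [P1→A gives 9>7; P2→Q gives 9>1]
(B,P,W): not NE [P2→R gives 3>2; P3→Z gives 7>3]
(B,Q,X): not NE [P1→A gives 5>4; P2→P gives 8>2; P3→Z gives 8>2]
(B,Q,Y): not NE [P1→A gives 9>4; P2→R gives 7>5]
(B,Q,Z): not NE [P1→C gives 9>7]
(B,Q,W): not NE [P3→Z gives 8>2]
(B,R,X): not NE [P1→A gives 8>2; P2→P gives 8>5; P3→Z gives 9>3]
(B,R,Y): not NE [P1→A gives 11>8; P3→Z gives 9>2]
(B,R,Z): not NE [P1→A gives 6>0; P2→Q gives 9>2]
(B,R,W): not NE [P1→C gives 9>1; P3→Z gives 9>2]
(C,P,X): not NE [P2→R gives 3>0]
(C,P,Y): not NE [P2→Q gives 9>6; P3→W gives 7>2]
(C,P,Z): not NE [P1→A gives 9>5; P2→Q gives 8>4; P3→W gives 7>3]
(C,P,W): not NE [P1→B gives 6>1; P2→R gives 7>0]
(C,Q,X): not NE [P1→A gives 5>2; P2→R gives 3>2; P3→W gives 9>7]
(C,Q,Y): not NE [P1→A gives 9>8; P3→W gives 9>0]
(C,Q,Z): not NE [P3→W gives 9>7]
(C,Q,W): not NE [P1→B gives 8>1; P2→R gives 7>6]
(C,R,X): not NE [P1→A gives 8>1]
(C,R,Y): not NE [P1→A gives 11>9; P2→Q gives 9>6; P3→X gives 9>2]
(C,R,Z): not NE [P1→A gives 6>0; P2→Q gives 8>6; P3→X gives 9>3]
(C,R,W): not NE [P3→X gives 9>0]

PSNE = {(A,R,Y), (A,R,Z)}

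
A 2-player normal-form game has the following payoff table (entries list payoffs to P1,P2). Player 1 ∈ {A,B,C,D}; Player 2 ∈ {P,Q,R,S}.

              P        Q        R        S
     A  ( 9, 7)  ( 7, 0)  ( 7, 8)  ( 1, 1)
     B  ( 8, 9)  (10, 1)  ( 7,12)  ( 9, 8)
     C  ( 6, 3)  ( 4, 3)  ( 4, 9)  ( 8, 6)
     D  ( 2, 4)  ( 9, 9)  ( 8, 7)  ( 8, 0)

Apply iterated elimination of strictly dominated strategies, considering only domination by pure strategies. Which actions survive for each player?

P1 drop C (B beats it: P:8>6 Q:10>4 R:7>4 S:9>8)
P2 drop P (R beats it: A:8>7 B:12>9 D:7>4)
P1 drop A (D beats it: Q:9>7 R:8>7 S:8>1)
P2 drop S (R beats it: B:12>8 D:7>0)
P1→{B,D} P2→{Q,R}

Remaining: P1:{B,D} P2:{Q,R}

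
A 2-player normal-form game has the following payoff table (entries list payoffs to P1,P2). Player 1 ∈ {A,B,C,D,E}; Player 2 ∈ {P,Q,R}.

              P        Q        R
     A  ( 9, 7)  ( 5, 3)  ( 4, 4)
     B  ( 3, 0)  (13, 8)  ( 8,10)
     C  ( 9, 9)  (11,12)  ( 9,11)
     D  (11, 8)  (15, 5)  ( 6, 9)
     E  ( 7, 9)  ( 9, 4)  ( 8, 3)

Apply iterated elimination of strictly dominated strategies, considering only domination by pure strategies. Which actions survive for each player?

P1 drop A (D beats it: P:11>9 Q:15>5 R:6>4)
P1 drop E (C beats it: P:9>7 Q:11>9 R:9>8)
P2 drop P (R beats it: B:10>0 C:11>9 D:9>8)
P1→{B,C,D} P2→{Q,R}

Survivors P1:{B,C,D} P2:{Q,R}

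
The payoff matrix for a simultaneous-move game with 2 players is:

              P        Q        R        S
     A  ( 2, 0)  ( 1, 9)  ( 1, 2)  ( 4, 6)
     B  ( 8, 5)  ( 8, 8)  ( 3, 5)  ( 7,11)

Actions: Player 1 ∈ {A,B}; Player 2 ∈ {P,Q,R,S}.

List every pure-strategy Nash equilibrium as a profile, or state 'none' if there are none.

(A,P): not NE [P1→B gives 8>2; P2→Q gives 9>0]
(A,Q): not NE [P1→B gives 8>1]
(A,R): not NE [P1→B gives 3>1; P2→Q gives 9>2]
(A,S): not NE [P1→B gives 7>4; P2→Q gives 9>6]
(B,P): not NE [P2→S gives 11>5]
(B,Q): not NE [P2→S gives 11>8]
(B,R): not NE [P2→S gives 11>5]
(B,S): NE

Nash profiles: (B,S)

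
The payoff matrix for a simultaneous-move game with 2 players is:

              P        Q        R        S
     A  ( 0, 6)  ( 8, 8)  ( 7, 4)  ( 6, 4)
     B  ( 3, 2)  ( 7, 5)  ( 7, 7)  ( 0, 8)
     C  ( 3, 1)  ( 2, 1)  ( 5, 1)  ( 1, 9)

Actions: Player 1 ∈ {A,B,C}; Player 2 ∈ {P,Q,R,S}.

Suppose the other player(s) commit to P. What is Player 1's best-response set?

BR_1 = {B,C}

u_1(A vs P) = 0
u_1(B vs P) = 3
u_1(C vs P) = 3
max payoff 3 at {B,C}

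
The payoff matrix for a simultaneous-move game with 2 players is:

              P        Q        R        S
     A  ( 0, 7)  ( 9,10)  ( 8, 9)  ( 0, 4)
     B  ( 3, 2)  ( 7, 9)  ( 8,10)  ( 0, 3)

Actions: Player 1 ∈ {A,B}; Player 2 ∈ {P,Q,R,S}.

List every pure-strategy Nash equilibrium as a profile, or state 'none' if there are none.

(A,P): not NE [P1→B gives 3>0; P2→Q gives 10>7]
(A,Q): NE
(A,R): not NE [P2→Q gives 10>9]
(A,S): not NE [P2→Q gives 10>4]
(B,P): not NE [P2→R gives 10>2]
(B,Q): not NE [P1→A gives 9>7; P2→R gives 10>9]
(B,R): NE
(B,S): not NE [P2→R gives 10>3]

PSNE = {(A,Q), (B,R)}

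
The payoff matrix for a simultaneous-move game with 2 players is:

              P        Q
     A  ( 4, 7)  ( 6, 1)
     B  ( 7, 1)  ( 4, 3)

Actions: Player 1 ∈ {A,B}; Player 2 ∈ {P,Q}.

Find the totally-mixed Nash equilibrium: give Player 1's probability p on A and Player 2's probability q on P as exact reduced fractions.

P1 mixes 1/4 on A; P2 mixes 2/5 on P

P1 indiff ⇒ q·4+(1-q)·6 = q·7+(1-q)·4 ⇒ q(-3) = (1-q)(-2) ⇒ q = 2/5
P2 indiff ⇒ p·7+(1-p)·1 = p·1+(1-p)·3 ⇒ p(6) = (1-p)(2) ⇒ p = 1/4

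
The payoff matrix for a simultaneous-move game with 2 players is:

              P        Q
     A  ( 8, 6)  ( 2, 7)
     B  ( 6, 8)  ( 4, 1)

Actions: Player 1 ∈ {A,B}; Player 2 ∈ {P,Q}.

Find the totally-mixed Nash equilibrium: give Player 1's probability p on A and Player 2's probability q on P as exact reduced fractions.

p=7/8, q=1/2

P1 indiff ⇒ q·8+(1-q)·2 = q·6+(1-q)·4 ⇒ q(2) = (1-q)(2) ⇒ q = 1/2
P2 indiff ⇒ p·6+(1-p)·8 = p·7+(1-p)·1 ⇒ p(-1) = (1-p)(-7) ⇒ p = 7/8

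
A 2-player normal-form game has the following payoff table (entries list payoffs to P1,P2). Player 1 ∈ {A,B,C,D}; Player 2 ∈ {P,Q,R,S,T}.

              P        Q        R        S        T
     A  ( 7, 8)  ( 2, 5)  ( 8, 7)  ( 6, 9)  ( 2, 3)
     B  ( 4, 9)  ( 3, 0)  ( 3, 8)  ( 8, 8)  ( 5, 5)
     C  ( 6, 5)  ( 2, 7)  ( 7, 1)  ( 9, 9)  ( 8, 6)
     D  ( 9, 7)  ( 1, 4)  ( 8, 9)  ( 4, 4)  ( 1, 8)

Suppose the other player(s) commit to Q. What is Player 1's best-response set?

u_1(A vs Q) = 2
u_1(B vs Q) = 3
u_1(C vs Q) = 2
u_1(D vs Q) = 1
max payoff 3 at {B}

argmax u_1 = {B}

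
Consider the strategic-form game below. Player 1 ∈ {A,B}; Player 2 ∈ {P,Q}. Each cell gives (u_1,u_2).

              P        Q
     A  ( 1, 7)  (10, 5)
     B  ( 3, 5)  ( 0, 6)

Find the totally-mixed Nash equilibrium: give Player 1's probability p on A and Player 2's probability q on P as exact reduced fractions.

P1 indiff ⇒ q·1+(1-q)·10 = q·3+(1-q)·0 ⇒ q(-2) = (1-q)(-10) ⇒ q = 5/6
P2 indiff ⇒ p·7+(1-p)·5 = p·5+(1-p)·6 ⇒ p(2) = (1-p)(1) ⇒ p = 1/3

p=1/3, q=5/6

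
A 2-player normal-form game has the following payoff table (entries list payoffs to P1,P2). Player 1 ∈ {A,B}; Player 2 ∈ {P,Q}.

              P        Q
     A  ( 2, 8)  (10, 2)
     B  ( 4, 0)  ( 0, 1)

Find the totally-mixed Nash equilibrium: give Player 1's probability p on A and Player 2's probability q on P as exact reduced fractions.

P1 indiff ⇒ q·2+(1-q)·10 = q·4+(1-q)·0 ⇒ q(-2) = (1-q)(-10) ⇒ q = 5/6
P2 indiff ⇒ p·8+(1-p)·0 = p·2+(1-p)·1 ⇒ p(6) = (1-p)(1) ⇒ p = 1/7

(p,q) = (1/7, 5/6)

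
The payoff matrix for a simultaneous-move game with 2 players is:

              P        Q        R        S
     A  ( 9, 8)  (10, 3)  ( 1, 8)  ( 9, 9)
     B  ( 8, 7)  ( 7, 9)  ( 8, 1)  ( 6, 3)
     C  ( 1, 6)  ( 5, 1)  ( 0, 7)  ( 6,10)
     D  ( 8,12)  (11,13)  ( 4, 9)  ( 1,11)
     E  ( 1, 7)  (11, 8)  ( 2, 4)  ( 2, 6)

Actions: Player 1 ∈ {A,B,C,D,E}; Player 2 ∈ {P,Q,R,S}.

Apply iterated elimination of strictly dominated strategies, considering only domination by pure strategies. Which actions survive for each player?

Remaining: P1:{A,D,E} P2:{P,Q,S}

P1 drop C (A beats it: P:9>1 Q:10>5 R:1>0 S:9>6)
P2 drop R (S beats it: A:9>8 B:3>1 D:11>9 E:6>4)
P1 drop B (A beats it: P:9>8 Q:10>7 S:9>6)
P1→{A,D,E} P2→{P,Q,S}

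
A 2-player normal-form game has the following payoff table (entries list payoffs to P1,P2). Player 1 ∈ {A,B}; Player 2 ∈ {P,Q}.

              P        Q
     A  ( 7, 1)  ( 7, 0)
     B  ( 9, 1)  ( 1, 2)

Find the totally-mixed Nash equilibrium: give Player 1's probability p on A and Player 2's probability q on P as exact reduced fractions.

(p,q) = (1/2, 3/4)

P1 indiff ⇒ q·7+(1-q)·7 = q·9+(1-q)·1 ⇒ q(-2) = (1-q)(-6) ⇒ q = 3/4
P2 indiff ⇒ p·1+(1-p)·1 = p·0+(1-p)·2 ⇒ p(1) = (1-p)(1) ⇒ p = 1/2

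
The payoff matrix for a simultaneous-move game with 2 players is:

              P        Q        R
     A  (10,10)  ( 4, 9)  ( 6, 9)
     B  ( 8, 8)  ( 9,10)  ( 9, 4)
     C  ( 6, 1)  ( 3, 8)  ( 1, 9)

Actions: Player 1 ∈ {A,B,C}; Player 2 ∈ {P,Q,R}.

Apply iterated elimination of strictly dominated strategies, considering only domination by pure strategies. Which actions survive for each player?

Remaining: P1:{A,B} P2:{P,Q}

P1 drop C (A beats it: P:10>6 Q:4>3 R:6>1)
P2 drop R (P beats it: A:10>9 B:8>4)
P1→{A,B} P2→{P,Q}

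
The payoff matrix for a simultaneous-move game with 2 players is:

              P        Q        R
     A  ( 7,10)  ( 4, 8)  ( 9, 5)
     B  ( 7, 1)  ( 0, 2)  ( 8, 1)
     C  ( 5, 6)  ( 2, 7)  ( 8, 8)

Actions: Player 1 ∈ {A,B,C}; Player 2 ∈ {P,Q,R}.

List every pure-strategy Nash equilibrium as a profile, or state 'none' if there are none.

Nash profiles: (A,P)

(A,P): NE
(A,Q): not NE [P2→P gives 10>8]
(A,R): not NE [P2→P gives 10>5]
(B,P): not NE [P2→Q gives 2>1]
(B,Q): not NE [P1→A gives 4>0]
(B,R): not NE [P1→A gives 9>8; P2→Q gives 2>1]
(C,P): not NE [P1→B gives 7>5; P2→R gives 8>6]
(C,Q): not NE [P1→A gives 4>2; P2→R gives 8>7]
(C,R): not NE [P1→A gives 9>8]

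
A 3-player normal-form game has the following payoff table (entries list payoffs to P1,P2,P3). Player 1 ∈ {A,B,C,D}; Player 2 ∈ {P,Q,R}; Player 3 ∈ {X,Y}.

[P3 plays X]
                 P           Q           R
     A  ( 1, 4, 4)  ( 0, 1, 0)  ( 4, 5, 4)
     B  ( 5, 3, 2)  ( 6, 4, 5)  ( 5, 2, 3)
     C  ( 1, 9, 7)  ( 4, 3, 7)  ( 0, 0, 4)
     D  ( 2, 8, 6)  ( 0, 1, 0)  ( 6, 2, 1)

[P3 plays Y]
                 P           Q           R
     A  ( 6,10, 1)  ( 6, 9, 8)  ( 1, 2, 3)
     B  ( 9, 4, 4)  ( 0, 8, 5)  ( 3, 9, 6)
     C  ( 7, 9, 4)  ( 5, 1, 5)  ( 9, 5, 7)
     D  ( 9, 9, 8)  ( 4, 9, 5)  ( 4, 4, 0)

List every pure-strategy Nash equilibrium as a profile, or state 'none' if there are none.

(A,P,X): not NE [P1→B gives 5>1; P2→R gives 5>4]
(A,P,Y): not NE [P1→D gives 9>6; P3→X gives 4>1]
(A,Q,X): not NE [P1→B gives 6>0; P2→R gives 5>1; P3→Y gives 8>0]
(A,Q,Y): not NE [P2→P gives 10>9]
(A,R,X): not NE [P1→D gives 6>4]
(A,R,Y): not NE [P1→C gives 9>1; P2→P gives 10>2; P3→X gives 4>3]
(B,P,X): not NE [P2→Q gives 4>3; P3→Y gives 4>2]
(B,P,Y): not NE [P2→R gives 9>4]
(B,Q,X): NE
(B,Q,Y): not NE [P1→A gives 6>0; P2→R gives 9>8]
(B,R,X): not NE [P1→D gives 6>5; P2→Q gives 4>2; P3→Y gives 6>3]
(B,R,Y): not NE [P1→C gives 9>3]
(C,P,X): not NE [P1→B gives 5>1]
(C,P,Y): not NE [P1→D gives 9>7; P3→X gives 7>4]
(C,Q,X): not NE [P1→B gives 6>4; P2→P gives 9>3]
(C,Q,Y): not NE [P1→A gives 6>5; P2→P gives 9>1; P3→X gives 7>5]
(C,R,X): not NE [P1→D gives 6>0; P2→P gives 9>0; P3→Y gives 7>4]
(C,R,Y): not NE [P2→P gives 9>5]
(D,P,X): not NE [P1→B gives 5>2; P3→Y gives 8>6]
(D,P,Y): NE
(D,Q,X): not NE [P1→B gives 6>0; P2→P gives 8>1; P3→Y gives 5>0]
(D,Q,Y): not NE [P1→A gives 6>4]
(D,R,X): not NE [P2→P gives 8>2]
(D,R,Y): not NE [P1→C gives 9>4; P2→Q gives 9>4; P3→X gives 1>0]

NE set: (B,Q,X), (D,P,Y)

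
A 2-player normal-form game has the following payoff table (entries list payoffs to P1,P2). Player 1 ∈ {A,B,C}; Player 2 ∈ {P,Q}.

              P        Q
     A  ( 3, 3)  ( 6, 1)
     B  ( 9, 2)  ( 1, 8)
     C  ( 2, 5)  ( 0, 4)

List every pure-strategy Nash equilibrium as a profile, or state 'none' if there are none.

Equilibria: none

(A,P): not NE [P1→B gives 9>3]
(A,Q): not NE [P2→P gives 3>1]
(B,P): not NE [P2→Q gives 8>2]
(B,Q): not NE [P1→A gives 6>1]
(C,P): not NE [P1→B gives 9>2]
(C,Q): not NE [P1→A gives 6>0; P2→P gives 5>4]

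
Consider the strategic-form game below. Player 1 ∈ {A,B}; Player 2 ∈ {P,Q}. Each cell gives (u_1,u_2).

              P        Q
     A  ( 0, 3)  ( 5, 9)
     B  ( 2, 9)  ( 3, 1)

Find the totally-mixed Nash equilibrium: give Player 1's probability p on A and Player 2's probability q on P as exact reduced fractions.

P1 indiff ⇒ q·0+(1-q)·5 = q·2+(1-q)·3 ⇒ q(-2) = (1-q)(-2) ⇒ q = 1/2
P2 indiff ⇒ p·3+(1-p)·9 = p·9+(1-p)·1 ⇒ p(-6) = (1-p)(-8) ⇒ p = 4/7

P1 mixes 4/7 on A; P2 mixes 1/2 on P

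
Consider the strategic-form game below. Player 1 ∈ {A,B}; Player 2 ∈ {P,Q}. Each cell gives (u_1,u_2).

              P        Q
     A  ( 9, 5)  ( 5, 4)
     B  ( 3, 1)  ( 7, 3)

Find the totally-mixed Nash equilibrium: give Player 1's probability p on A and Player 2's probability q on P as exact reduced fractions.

P1 indiff ⇒ q·9+(1-q)·5 = q·3+(1-q)·7 ⇒ q(6) = (1-q)(2) ⇒ q = 1/4
P2 indiff ⇒ p·5+(1-p)·1 = p·4+(1-p)·3 ⇒ p(1) = (1-p)(2) ⇒ p = 2/3

(p,q) = (2/3, 1/4)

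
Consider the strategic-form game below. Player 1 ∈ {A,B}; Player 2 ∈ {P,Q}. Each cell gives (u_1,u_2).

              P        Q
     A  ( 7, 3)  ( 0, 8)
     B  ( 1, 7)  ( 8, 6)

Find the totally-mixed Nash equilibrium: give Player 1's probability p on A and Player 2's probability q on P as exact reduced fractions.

(p,q) = (1/6, 4/7)

P1 indiff ⇒ q·7+(1-q)·0 = q·1+(1-q)·8 ⇒ q(6) = (1-q)(8) ⇒ q = 4/7
P2 indiff ⇒ p·3+(1-p)·7 = p·8+(1-p)·6 ⇒ p(-5) = (1-p)(-1) ⇒ p = 1/6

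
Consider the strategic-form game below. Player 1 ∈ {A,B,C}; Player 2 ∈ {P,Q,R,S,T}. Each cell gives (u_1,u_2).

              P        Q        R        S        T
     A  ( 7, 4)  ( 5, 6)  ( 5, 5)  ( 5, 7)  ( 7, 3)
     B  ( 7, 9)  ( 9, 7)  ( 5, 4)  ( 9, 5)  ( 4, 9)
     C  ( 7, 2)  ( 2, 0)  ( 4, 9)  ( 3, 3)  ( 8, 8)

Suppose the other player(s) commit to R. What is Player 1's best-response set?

u_1(A vs R) = 5
u_1(B vs R) = 5
u_1(C vs R) = 4
max payoff 5 at {A,B}

P1 best: {A,B}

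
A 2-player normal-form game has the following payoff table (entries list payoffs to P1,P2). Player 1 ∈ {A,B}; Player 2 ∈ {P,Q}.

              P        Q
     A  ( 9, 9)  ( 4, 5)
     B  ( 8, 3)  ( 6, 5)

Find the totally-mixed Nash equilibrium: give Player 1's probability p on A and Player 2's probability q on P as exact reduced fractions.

P1 indiff ⇒ q·9+(1-q)·4 = q·8+(1-q)·6 ⇒ q(1) = (1-q)(2) ⇒ q = 2/3
P2 indiff ⇒ p·9+(1-p)·3 = p·5+(1-p)·5 ⇒ p(4) = (1-p)(2) ⇒ p = 1/3

(p,q) = (1/3, 2/3)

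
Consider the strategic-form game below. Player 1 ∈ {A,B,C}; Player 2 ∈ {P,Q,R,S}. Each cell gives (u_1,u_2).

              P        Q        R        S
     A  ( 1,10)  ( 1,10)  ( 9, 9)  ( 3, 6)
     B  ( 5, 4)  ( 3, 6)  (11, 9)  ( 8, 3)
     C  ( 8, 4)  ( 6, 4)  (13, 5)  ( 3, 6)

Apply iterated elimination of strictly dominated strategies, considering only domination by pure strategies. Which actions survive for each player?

IESDS → P1:{B,C} P2:{R,S}

P1 drop A (B beats it: P:5>1 Q:3>1 R:11>9 S:8>3)
P2 drop P (R beats it: B:9>4 C:5>4)
P2 drop Q (R beats it: B:9>6 C:5>4)
P1→{B,C} P2→{R,S}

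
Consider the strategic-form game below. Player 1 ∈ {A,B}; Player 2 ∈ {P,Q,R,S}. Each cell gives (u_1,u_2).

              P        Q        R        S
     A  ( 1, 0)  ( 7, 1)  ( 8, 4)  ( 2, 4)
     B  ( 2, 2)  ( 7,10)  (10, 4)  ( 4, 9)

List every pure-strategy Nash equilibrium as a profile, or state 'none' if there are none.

PSNE = {(B,Q)}

(A,P): not NE [P1→B gives 2>1; P2→S gives 4>0]
(A,Q): not NE [P2→S gives 4>1]
(A,R): not NE [P1→B gives 10>8]
(A,S): not NE [P1→B gives 4>2]
(B,P): not NE [P2→Q gives 10>2]
(B,Q): NE
(B,R): not NE [P2→Q gives 10>4]
(B,S): not NE [P2→Q gives 10>9]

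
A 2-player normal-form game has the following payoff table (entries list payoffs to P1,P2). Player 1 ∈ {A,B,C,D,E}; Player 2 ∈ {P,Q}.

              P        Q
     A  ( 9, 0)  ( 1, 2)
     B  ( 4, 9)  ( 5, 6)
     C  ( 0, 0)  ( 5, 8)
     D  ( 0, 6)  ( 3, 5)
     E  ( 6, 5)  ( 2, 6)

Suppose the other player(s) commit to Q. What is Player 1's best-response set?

argmax u_1 = {B,C}

u_1(A vs Q) = 1
u_1(B vs Q) = 5
u_1(C vs Q) = 5
u_1(D vs Q) = 3
u_1(E vs Q) = 2
max payoff 5 at {B,C}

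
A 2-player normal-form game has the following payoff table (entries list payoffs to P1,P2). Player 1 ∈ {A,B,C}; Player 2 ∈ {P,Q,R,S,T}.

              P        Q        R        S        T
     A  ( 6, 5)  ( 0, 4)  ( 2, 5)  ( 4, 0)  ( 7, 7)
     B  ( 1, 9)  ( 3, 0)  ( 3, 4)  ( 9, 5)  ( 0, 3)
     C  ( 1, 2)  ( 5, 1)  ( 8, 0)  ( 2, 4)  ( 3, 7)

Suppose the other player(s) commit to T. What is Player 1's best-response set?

u_1(A vs T) = 7
u_1(B vs T) = 0
u_1(C vs T) = 3
max payoff 7 at {A}

P1 best: {A}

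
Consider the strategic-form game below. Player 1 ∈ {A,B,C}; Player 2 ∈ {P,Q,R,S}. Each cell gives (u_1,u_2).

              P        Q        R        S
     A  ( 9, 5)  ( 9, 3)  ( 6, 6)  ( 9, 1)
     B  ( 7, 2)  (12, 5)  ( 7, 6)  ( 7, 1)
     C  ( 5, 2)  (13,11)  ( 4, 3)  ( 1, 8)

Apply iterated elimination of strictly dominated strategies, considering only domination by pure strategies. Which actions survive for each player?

P2 drop P (R beats it: A:6>5 B:6>2 C:3>2)
P2 drop S (Q beats it: A:3>1 B:5>1 C:11>8)
P1 drop A (B beats it: Q:12>9 R:7>6)
P1→{B,C} P2→{Q,R}

Remaining: P1:{B,C} P2:{Q,R}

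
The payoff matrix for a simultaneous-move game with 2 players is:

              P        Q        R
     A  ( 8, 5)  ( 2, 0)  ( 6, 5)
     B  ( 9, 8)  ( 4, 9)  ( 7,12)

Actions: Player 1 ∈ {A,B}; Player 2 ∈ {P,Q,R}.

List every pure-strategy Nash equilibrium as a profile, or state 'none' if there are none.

PSNE = {(B,R)}

(A,P): not NE [P1→B gives 9>8]
(A,Q): not NE [P1→B gives 4>2; P2→R gives 5>0]
(A,R): not NE [P1→B gives 7>6]
(B,P): not NE [P2→R gives 12>8]
(B,Q): not NE [P2→R gives 12>9]
(B,R): NE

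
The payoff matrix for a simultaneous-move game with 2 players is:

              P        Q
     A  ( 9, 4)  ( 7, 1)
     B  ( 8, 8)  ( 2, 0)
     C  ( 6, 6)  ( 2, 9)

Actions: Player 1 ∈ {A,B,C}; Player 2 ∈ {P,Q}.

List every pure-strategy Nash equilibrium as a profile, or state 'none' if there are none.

Nash profiles: (A,P)

(A,P): NE
(A,Q): not NE [P2→P gives 4>1]
(B,P): not NE [P1→A gives 9>8]
(B,Q): not NE [P1→A gives 7>2; P2→P gives 8>0]
(C,P): not NE [P1→A gives 9>6; P2→Q gives 9>6]
(C,Q): not NE [P1→A gives 7>2]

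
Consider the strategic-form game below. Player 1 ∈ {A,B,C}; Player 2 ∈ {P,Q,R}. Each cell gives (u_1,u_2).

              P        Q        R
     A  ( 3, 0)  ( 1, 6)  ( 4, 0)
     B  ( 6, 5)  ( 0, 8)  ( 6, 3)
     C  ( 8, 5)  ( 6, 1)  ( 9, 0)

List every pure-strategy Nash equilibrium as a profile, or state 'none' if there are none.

Nash profiles: (C,P)

(A,P): not NE [P1→C gives 8>3; P2→Q gives 6>0]
(A,Q): not NE [P1→C gives 6>1]
(A,R): not NE [P1→C gives 9>4; P2→Q gives 6>0]
(B,P): not NE [P1→C gives 8>6; P2→Q gives 8>5]
(B,Q): not NE [P1→C gives 6>0]
(B,R): not NE [P1→C gives 9>6; P2→Q gives 8>3]
(C,P): NE
(C,Q): not NE [P2→P gives 5>1]
(C,R): not NE [P2→P gives 5>0]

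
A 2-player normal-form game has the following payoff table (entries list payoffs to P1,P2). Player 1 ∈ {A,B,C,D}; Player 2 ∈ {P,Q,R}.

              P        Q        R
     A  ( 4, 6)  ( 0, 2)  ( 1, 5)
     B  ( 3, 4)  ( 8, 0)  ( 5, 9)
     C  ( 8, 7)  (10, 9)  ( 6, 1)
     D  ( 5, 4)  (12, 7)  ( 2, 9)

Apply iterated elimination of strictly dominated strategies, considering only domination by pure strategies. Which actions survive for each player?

P1 drop A (C beats it: P:8>4 Q:10>0 R:6>1)
P1 drop B (C beats it: P:8>3 Q:10>8 R:6>5)
P2 drop P (Q beats it: C:9>7 D:7>4)
P1→{C,D} P2→{Q,R}

Survivors P1:{C,D} P2:{Q,R}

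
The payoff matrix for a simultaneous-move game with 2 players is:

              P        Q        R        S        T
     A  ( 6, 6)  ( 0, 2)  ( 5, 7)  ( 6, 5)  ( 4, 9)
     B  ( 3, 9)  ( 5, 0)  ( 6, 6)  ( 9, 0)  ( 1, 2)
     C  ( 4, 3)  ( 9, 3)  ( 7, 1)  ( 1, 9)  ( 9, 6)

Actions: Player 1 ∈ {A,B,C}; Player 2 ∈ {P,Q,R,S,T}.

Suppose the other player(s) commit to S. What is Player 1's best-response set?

u_1(A vs S) = 6
u_1(B vs S) = 9
u_1(C vs S) = 1
max payoff 9 at {B}

BR_1 = {B}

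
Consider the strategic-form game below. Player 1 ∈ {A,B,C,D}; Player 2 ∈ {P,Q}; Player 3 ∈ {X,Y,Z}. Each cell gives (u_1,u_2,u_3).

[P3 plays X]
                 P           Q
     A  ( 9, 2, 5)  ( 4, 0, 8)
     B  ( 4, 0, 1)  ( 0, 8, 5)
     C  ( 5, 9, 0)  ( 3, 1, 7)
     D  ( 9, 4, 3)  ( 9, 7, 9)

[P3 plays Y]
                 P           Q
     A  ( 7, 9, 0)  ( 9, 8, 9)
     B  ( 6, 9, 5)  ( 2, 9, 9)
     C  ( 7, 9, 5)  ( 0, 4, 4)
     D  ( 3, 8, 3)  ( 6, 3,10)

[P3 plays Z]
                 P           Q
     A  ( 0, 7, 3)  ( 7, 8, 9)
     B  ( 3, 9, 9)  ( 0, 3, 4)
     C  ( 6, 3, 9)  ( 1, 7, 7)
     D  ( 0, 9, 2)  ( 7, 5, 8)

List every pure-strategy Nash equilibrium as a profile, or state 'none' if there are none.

NE set: (A,P,X), (A,Q,Z)

(A,P,X): NE
(A,P,Y): not NE [P3→X gives 5>0]
(A,P,Z): not NE [P1→C gives 6>0; P2→Q gives 8>7; P3→X gives 5>3]
(A,Q,X): not NE [P1→D gives 9>4; P2→P gives 2>0; P3→Z gives 9>8]
(A,Q,Y): not NE [P2→P gives 9>8]
(A,Q,Z): NE
(B,P,X): not NE [P1→D gives 9>4; P2→Q gives 8>0; P3→Z gives 9>1]
(B,P,Y): not NE [P1→C gives 7>6; P3→Z gives 9>5]
(B,P,Z): not NE [P1→C gives 6>3]
(B,Q,X): not NE [P1→D gives 9>0; P3→Y gives 9>5]
(B,Q,Y): not NE [P1→A gives 9>2]
(B,Q,Z): not NE [P1→D gives 7>0; P2→P gives 9>3; P3→Y gives 9>4]
(C,P,X): not NE [P1→D gives 9>5; P3→Z gives 9>0]
(C,P,Y): not NE [P3→Z gives 9>5]
(C,P,Z): not NE [P2→Q gives 7>3]
(C,Q,X): not NE [P1→D gives 9>3; P2→P gives 9>1]
(C,Q,Y): not NE [P1→A gives 9>0; P2→P gives 9>4; P3→Z gives 7>4]
(C,Q,Z): not NE [P1→D gives 7>1]
(D,P,X): not NE [P2→Q gives 7>4]
(D,P,Y): not NE [P1→C gives 7>3]
(D,P,Z): not NE [P1→C gives 6>0; P3→Y gives 3>2]
(D,Q,X): not NE [P3→Y gives 10>9]
(D,Q,Y): not NE [P1→A gives 9>6; P2→P gives 8>3]
(D,Q,Z): not NE [P2→P gives 9>5; P3→Y gives 10>8]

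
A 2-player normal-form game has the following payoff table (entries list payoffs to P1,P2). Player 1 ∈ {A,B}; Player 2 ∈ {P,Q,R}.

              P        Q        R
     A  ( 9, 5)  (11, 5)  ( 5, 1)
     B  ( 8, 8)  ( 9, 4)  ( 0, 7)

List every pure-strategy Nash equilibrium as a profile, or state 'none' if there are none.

(A,P): NE
(A,Q): NE
(A,R): not NE [P2→Q gives 5>1]
(B,P): not NE [P1→A gives 9>8]
(B,Q): not NE [P1→A gives 11>9; P2→P gives 8>4]
(B,R): not NE [P1→A gives 5>0; P2→P gives 8>7]

NE set: (A,P), (A,Q)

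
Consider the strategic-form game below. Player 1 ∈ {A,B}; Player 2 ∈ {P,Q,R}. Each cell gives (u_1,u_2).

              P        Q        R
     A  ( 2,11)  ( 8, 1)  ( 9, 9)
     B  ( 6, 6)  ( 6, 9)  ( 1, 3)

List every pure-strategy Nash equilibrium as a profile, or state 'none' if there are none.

(A,P): not NE [P1→B gives 6>2]
(A,Q): not NE [P2→P gives 11>1]
(A,R): not NE [P2→P gives 11>9]
(B,P): not NE [P2→Q gives 9>6]
(B,Q): not NE [P1→A gives 8>6]
(B,R): not NE [P1→A gives 9>1; P2→Q gives 9>3]

No pure NE.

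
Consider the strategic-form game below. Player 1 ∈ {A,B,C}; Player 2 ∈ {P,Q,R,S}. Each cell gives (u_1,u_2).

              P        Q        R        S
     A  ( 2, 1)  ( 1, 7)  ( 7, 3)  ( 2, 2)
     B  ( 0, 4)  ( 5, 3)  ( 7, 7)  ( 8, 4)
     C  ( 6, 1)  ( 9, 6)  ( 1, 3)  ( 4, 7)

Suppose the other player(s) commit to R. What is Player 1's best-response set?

u_1(A vs R) = 7
u_1(B vs R) = 7
u_1(C vs R) = 1
max payoff 7 at {A,B}

P1 best: {A,B}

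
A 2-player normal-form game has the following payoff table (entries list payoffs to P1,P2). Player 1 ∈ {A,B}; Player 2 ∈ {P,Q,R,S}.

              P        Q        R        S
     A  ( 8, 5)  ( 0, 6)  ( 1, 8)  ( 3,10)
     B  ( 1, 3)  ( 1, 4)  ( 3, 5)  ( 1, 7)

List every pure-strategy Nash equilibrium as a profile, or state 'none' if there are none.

(A,P): not NE [P2→S gives 10>5]
(A,Q): not NE [P1→B gives 1>0; P2→S gives 10>6]
(A,R): not NE [P1→B gives 3>1; P2→S gives 10>8]
(A,S): NE
(B,P): not NE [P1→A gives 8>1; P2→S gives 7>3]
(B,Q): not NE [P2→S gives 7>4]
(B,R): not NE [P2→S gives 7>5]
(B,S): not NE [P1→A gives 3>1]

NE set: (A,S)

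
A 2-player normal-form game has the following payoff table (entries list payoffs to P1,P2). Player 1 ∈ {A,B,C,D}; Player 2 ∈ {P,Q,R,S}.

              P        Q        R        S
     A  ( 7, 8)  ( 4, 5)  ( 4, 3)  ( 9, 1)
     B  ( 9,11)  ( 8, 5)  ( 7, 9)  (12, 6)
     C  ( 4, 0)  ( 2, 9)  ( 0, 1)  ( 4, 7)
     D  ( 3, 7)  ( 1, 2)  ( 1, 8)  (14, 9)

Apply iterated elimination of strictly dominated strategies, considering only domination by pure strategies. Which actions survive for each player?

P1 drop A (B beats it: P:9>7 Q:8>4 R:7>4 S:12>9)
P1 drop C (B beats it: P:9>4 Q:8>2 R:7>0 S:12>4)
P2 drop Q (P beats it: B:11>5 D:7>2)
P1→{B,D} P2→{P,R,S}

Remaining: P1:{B,D} P2:{P,R,S}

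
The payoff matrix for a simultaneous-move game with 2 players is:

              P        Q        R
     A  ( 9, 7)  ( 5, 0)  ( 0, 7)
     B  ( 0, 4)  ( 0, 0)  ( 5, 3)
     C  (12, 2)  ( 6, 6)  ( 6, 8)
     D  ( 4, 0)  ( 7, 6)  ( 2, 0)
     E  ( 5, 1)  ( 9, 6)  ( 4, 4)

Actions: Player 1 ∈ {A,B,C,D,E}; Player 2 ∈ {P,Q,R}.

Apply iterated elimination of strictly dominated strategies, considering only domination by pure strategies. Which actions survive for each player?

Survivors P1:{C,E} P2:{Q,R}

P1 drop A (C beats it: P:12>9 Q:6>5 R:6>0)
P1 drop B (C beats it: P:12>0 Q:6>0 R:6>5)
P1 drop D (E beats it: P:5>4 Q:9>7 R:4>2)
P2 drop P (Q beats it: C:6>2 E:6>1)
P1→{C,E} P2→{Q,R}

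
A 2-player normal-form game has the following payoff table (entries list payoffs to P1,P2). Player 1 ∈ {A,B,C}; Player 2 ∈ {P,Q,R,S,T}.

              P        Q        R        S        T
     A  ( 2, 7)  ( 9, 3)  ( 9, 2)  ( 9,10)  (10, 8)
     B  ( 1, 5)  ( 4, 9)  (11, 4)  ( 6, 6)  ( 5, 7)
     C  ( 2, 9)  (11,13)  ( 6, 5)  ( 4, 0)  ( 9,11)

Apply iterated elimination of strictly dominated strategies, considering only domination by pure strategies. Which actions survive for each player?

P2 drop P (T beats it: A:8>7 B:7>5 C:11>9)
P2 drop R (Q beats it: A:3>2 B:9>4 C:13>5)
P1 drop B (A beats it: Q:9>4 S:9>6 T:10>5)
P1→{A,C} P2→{Q,S,T}

Survivors P1:{A,C} P2:{Q,S,T}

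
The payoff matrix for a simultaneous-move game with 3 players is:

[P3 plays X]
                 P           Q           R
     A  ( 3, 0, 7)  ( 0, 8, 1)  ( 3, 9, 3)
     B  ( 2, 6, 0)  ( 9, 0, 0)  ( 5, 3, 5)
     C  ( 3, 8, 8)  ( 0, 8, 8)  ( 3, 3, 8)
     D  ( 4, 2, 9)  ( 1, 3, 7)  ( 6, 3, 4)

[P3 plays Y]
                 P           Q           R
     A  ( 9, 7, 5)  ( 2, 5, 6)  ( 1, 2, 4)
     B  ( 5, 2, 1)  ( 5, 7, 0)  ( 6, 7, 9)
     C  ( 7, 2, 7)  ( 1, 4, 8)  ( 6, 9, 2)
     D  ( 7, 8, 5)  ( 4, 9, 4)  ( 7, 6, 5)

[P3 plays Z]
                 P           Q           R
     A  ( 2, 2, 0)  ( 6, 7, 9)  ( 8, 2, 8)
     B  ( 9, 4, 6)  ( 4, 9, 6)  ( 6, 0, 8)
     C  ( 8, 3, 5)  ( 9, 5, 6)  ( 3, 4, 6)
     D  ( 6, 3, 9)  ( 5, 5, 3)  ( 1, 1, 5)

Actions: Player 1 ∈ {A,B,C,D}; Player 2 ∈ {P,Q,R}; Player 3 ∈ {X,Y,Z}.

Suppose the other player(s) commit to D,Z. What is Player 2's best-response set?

u_2(P vs D,Z) = 3
u_2(Q vs D,Z) = 5
u_2(R vs D,Z) = 1
max payoff 5 at {Q}

BR_2 = {Q}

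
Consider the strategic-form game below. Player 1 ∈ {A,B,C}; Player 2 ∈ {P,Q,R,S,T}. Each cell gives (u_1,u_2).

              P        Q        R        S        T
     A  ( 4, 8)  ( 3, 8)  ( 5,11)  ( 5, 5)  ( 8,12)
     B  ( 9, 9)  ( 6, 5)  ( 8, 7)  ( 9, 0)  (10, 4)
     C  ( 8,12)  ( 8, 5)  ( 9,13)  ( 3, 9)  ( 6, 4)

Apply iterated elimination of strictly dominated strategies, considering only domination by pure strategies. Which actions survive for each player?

IESDS → P1:{B,C} P2:{P,R}

P1 drop A (B beats it: P:9>4 Q:6>3 R:8>5 S:9>5 T:10>8)
P2 drop Q (P beats it: B:9>5 C:12>5)
P2 drop S (P beats it: B:9>0 C:12>9)
P2 drop T (P beats it: B:9>4 C:12>4)
P1→{B,C} P2→{P,R}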